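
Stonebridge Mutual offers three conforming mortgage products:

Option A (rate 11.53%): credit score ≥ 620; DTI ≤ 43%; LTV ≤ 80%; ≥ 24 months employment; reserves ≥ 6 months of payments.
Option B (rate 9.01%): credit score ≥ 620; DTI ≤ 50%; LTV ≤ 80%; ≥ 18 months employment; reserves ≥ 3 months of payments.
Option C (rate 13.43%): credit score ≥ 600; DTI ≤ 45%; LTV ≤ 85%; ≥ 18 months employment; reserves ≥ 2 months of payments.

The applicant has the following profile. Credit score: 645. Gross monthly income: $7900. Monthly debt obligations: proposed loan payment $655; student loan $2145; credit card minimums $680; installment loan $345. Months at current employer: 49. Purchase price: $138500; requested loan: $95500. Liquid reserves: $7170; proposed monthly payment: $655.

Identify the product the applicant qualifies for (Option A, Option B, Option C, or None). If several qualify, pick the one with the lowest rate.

Option B

Total debts = (655 + 2,145 + 680 + 345) = 3,825; DTI = 3,825/7,900 = 48.4%.
LTV = 95,500/138,500 = 69%.
Reserves = 7,170/655 = 10.9 months.
Option A: score 645 ≥ 620; DTI 48.4% > 43%; LTV 69% ≤ 80%; employment 49 ≥ 24 mo; reserves 10.9 ≥ 6 mo → does not qualify.
Option B: score 645 ≥ 620; DTI 48.4% ≤ 50%; LTV 69% ≤ 80%; employment 49 ≥ 18 mo; reserves 10.9 ≥ 3 mo → qualifies.
Option C: score 645 ≥ 600; DTI 48.4% > 45%; LTV 69% ≤ 85%; employment 49 ≥ 18 mo; reserves 10.9 ≥ 2 mo → does not qualify.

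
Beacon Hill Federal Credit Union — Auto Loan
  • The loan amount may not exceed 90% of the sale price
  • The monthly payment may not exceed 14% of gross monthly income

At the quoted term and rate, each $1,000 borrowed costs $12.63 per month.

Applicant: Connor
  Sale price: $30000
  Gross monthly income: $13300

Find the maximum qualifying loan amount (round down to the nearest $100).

$27,000

Payment cap: 14% × $13,300 = $1,862/month.
At $12.63 per $1,000, that supports 1,862/12.63 × 1,000 ≈ $147,426 → $147,400.
LTV cap: 90% × $30,000 = $27,000 → $27,000.
Binding constraint: loan-to-value.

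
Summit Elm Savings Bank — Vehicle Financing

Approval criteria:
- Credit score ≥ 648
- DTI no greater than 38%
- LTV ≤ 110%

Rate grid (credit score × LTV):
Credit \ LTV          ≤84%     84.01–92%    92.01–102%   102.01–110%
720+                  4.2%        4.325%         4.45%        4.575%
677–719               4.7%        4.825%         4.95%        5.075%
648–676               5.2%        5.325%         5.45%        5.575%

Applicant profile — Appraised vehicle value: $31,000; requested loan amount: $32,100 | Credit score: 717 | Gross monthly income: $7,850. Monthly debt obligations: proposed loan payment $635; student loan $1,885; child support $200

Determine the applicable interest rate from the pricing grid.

Credit score 717 ≥ 648; Total monthly debts = (635 + 1,885 + 200) = 2,720. Debt-to-income = 2,720/7,850 = 34.6% — meets 38% limit
Loan-to-value = 32,100/31,000 = 103.5% — pass (110% max)
Credit 717 → row 677–719; LTV 103.5% → column 102.01–110%. Grid cell → 5.075%.

5.075%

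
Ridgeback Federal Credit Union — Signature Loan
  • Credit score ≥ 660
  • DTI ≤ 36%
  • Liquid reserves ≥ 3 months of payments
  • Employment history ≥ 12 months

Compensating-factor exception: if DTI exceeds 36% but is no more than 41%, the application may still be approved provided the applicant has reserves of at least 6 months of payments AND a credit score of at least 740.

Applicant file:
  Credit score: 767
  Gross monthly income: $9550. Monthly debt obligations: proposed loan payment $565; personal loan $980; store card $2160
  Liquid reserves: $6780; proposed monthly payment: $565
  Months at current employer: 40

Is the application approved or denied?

Credit score 767 ≥ 660 (meets base)
Total debts = (565 + 980 + 2,160) = 3,705. DTI: 3,705 ÷ 9,550 = 38.8%, over the 36% base limit.
Liquid reserves cover 6,780/565 = 12.0 months — ≥ 3 required
Employment 40 ≥ 12 months
DTI 38.8% is within the 36%–41% exception band; checking compensating factors.
Override check — reserves: 12.0 mo (ok); score: 767 (ok).
Both compensating conditions met → exception applies.

Approved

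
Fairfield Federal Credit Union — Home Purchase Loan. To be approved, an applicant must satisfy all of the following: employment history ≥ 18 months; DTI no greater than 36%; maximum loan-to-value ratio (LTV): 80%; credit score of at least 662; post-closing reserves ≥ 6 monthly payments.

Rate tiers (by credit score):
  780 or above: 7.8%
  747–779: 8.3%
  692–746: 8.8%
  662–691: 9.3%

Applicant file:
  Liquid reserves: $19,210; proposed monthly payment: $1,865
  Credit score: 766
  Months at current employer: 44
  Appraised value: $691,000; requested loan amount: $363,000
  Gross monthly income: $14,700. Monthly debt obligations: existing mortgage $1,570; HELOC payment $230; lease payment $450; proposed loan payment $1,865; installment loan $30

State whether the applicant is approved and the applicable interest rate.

Credit score 766 ≥ 662 (meets minimum)
Total monthly debts = (1,570 + 230 + 450 + 1,865 + 30) = 4,145. DTI = 4,145/14,700 = 28.2% ≤ 36%
Loan-to-value = 363,000/691,000 = 52.5% — pass (80% max)
Liquid reserves cover 19,210/1,865 = 10.3 months — ≥ 6 required
Employment 44 ≥ 18 months
All requirements met. Score 766 falls in the 747–779 tier → 8.3%.

Approved at 8.3%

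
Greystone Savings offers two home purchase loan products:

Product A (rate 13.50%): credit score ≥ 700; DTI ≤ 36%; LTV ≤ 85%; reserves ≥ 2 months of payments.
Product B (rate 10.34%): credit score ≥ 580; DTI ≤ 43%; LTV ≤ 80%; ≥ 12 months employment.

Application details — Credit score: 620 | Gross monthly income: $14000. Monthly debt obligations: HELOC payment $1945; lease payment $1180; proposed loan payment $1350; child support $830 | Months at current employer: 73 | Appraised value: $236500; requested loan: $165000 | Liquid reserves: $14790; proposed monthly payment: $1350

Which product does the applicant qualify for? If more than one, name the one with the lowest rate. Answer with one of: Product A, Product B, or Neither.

Total debts = (1,945 + 1,180 + 1,350 + 830) = 5,305; DTI = 5,305/14,000 = 37.9%.
LTV = 165,000/236,500 = 69.8%.
Reserves = 14,790/1,350 = 11.0 months.
Product A: score 620 < 700; DTI 37.9% > 36%; LTV 69.8% ≤ 85%; reserves 11.0 ≥ 2 mo → does not qualify.
Product B: score 620 ≥ 580; DTI 37.9% ≤ 43%; LTV 69.8% ≤ 80%; employment 73 ≥ 12 mo → qualifies.

Product B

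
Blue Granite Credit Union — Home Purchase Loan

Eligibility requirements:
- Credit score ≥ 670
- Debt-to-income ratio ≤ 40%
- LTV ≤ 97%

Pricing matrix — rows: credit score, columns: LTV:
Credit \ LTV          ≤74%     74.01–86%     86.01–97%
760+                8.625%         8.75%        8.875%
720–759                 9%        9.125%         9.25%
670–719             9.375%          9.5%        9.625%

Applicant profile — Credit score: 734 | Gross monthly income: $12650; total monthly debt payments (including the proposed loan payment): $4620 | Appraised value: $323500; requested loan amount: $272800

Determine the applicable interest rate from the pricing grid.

Credit score 734 ≥ 670; Debt-to-income = 4,620/12,650 = 36.5% — meets 40% limit
LTV = 272,800/323,500 = 84.3% ≤ 97%
Credit 734 → row 720–759; LTV 84.3% → column 74.01–86%. Grid cell → 9.125%.

9.125%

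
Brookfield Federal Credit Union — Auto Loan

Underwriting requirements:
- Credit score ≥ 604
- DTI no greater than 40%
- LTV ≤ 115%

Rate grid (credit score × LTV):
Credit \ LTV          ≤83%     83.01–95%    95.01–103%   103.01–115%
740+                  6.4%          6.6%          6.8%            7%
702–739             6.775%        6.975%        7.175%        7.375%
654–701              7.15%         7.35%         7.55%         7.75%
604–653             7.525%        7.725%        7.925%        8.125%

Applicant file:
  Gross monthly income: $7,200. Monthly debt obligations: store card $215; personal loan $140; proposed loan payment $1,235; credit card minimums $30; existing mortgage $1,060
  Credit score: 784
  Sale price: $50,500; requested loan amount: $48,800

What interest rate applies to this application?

6.8%

Credit score 784 ≥ 604; Total monthly debts = (215 + 140 + 1,235 + 30 + 1,060) = 2,680. Debt-to-income = 2,680/7,200 = 37.2% — meets 40% limit
LTV: 48,800 ÷ 50,500 = 96.6%, within 115% cap
Credit 784 → row 740+; LTV 96.6% → column 95.01–103%. Grid cell → 6.8%.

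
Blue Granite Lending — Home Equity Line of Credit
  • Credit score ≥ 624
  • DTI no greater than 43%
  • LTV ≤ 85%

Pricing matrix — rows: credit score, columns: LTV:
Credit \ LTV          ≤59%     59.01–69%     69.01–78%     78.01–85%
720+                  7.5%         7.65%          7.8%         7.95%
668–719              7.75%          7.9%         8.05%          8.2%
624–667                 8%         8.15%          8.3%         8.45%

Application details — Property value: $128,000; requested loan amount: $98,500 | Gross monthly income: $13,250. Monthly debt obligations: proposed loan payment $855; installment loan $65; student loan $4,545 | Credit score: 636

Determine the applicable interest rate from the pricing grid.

Credit score 636 ≥ 624; Total monthly debts = (855 + 65 + 4,545) = 5,465. DTI: 5,465 ÷ 13,250 = 41.2%, within the 43% cap
LTV = 98,500/128,000 = 77% ≤ 85%
Row: 636 falls in 624–667. Column: 77% falls in 69.01–78%. Rate = 8.3%.

8.3%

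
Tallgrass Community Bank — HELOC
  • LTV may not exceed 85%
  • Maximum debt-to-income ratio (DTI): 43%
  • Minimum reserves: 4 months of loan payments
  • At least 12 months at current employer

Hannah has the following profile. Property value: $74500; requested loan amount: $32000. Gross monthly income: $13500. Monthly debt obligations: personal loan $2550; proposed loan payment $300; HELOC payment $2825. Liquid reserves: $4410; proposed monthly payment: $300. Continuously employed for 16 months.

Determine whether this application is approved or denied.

Approved

LTV: 32,000 ÷ 74,500 = 43%, within 85% cap
Total monthly debts = (2,550 + 300 + 2,825) = 5,675. Debt-to-income = 5,675/13,500 = 42% — meets 43% limit
Reserves = 4,410/300 = 14.7 months ≥ 4
Employment 16 ≥ 12 months
All criteria satisfied.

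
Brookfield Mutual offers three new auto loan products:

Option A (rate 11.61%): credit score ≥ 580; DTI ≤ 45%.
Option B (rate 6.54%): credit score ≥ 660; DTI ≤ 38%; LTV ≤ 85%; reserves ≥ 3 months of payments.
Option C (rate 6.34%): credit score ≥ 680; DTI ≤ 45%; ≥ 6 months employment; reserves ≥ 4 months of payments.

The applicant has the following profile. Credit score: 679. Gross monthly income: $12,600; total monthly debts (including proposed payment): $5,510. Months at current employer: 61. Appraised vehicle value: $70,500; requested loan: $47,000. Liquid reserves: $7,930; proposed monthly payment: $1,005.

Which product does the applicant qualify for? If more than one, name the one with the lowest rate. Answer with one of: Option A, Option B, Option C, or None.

Option A

DTI = 5,510/12,600 = 43.7%.
LTV = 47,000/70,500 = 66.7%.
Reserves = 7,930/1,005 = 7.9 months.
Option A: score 679 ≥ 580; DTI 43.7% ≤ 45% → qualifies.
Option B: score 679 ≥ 660; DTI 43.7% > 38%; LTV 66.7% ≤ 85%; reserves 7.9 ≥ 3 mo → does not qualify.
Option C: score 679 < 680; DTI 43.7% ≤ 45%; employment 61 ≥ 6 mo; reserves 7.9 ≥ 4 mo → does not qualify.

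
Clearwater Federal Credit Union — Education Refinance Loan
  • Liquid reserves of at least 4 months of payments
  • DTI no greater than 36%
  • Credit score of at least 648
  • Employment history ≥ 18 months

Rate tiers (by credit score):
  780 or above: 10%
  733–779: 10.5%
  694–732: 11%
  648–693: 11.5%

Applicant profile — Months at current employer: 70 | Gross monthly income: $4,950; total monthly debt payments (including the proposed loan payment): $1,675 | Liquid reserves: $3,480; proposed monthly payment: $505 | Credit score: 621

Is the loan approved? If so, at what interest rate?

Denied

Credit score 621 < 648 (below minimum)
Employment 70 ≥ 18 months
DTI = 1,675/4,950 = 33.8% ≤ 36%
Reserves = 3,480/505 = 6.9 months ≥ 4
Not all requirements met → denied.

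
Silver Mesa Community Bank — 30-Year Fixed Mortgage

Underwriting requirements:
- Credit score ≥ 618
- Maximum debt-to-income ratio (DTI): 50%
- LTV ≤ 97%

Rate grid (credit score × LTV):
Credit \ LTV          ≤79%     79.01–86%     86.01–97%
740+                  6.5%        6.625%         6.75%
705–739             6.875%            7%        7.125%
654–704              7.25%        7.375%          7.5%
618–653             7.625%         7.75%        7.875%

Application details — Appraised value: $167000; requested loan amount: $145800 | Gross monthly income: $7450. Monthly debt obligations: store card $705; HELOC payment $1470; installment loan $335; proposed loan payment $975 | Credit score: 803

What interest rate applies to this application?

Credit score 803 ≥ 618; Total monthly debts = (705 + 1,470 + 335 + 975) = 3,485. DTI = 3,485/7,450 = 46.8% ≤ 50%
Loan-to-value = 145,800/167,000 = 87.3% — pass (97% max)
Row: 803 falls in 740+. Column: 87.3% falls in 86.01–97%. Rate = 6.75%.

6.75%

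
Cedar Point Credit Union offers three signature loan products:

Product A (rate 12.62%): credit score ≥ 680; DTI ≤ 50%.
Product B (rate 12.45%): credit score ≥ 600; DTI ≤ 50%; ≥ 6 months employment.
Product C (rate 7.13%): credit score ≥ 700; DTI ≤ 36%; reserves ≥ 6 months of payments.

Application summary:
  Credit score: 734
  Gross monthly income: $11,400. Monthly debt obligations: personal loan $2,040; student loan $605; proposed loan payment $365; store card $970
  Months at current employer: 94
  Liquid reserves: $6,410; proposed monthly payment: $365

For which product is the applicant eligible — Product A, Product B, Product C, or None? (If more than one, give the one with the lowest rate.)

Total debts = (2,040 + 605 + 365 + 970) = 3,980; DTI = 3,980/11,400 = 34.9%.
Reserves = 6,410/365 = 17.6 months.
Product A: score 734 ≥ 680; DTI 34.9% ≤ 50% → qualifies.
Product B: score 734 ≥ 600; DTI 34.9% ≤ 50%; employment 94 ≥ 6 mo → qualifies.
Product C: score 734 ≥ 700; DTI 34.9% ≤ 36%; reserves 17.6 ≥ 6 mo → qualifies.
Qualifying: Product A, Product B, Product C. Lowest rate is 7.13% → Product C.

Product C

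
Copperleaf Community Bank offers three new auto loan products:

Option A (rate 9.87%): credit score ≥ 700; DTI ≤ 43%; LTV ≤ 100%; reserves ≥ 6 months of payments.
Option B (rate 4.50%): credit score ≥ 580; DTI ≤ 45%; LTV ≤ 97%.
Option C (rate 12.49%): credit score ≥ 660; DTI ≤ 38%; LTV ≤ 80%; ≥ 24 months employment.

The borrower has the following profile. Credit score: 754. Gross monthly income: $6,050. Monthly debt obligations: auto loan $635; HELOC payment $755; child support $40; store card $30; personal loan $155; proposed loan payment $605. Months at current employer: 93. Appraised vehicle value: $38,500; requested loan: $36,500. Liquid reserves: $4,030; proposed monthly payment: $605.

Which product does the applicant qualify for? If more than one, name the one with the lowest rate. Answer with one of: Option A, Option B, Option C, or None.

Total debts = (635 + 755 + 40 + 30 + 155 + 605) = 2,220; DTI = 2,220/6,050 = 36.7%.
LTV = 36,500/38,500 = 94.8%.
Reserves = 4,030/605 = 6.7 months.
Option A: score 754 ≥ 700; DTI 36.7% ≤ 43%; LTV 94.8% ≤ 100%; reserves 6.7 ≥ 6 mo → qualifies.
Option B: score 754 ≥ 580; DTI 36.7% ≤ 45%; LTV 94.8% ≤ 97% → qualifies.
Option C: score 754 ≥ 660; DTI 36.7% ≤ 38%; LTV 94.8% > 80%; employment 93 ≥ 24 mo → does not qualify.
Qualifying: Option A, Option B. Lowest rate is 4.50% → Option B.

Option B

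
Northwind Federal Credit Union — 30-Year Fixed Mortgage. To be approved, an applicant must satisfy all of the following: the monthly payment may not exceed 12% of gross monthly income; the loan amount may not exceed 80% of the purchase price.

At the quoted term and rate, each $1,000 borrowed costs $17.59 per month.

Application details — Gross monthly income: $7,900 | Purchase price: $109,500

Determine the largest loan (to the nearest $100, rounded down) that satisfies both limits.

Payment cap: 12% × $7,900 = $948/month.
At $17.59 per $1,000, that supports 948/17.59 × 1,000 ≈ $53,894 → $53,800.
LTV cap: 80% × $109,500 = $87,600 → $87,600.
Binding constraint: payment-to-income.

$53,800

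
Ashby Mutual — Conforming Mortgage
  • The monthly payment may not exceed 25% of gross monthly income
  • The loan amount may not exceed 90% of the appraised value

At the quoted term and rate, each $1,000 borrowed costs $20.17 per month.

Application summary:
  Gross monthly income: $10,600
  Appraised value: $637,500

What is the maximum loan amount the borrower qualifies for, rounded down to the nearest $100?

$131,300

Payment cap: 25% × $10,600 = $2,650/month.
At $20.17 per $1,000, that supports 2,650/20.17 × 1,000 ≈ $131,383 → $131,300.
LTV cap: 90% × $637,500 = $573,750 → $573,700.
Binding constraint: payment-to-income.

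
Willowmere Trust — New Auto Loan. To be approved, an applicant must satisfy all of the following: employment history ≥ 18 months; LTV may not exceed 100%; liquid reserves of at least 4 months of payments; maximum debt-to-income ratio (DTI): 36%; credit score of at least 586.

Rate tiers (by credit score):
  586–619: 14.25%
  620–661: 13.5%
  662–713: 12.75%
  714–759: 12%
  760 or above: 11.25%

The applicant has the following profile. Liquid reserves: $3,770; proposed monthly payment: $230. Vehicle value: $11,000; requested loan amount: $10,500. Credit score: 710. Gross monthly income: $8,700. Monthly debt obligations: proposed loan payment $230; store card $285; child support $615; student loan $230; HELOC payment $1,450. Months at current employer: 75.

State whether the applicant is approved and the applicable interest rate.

Approved at 12.75%

Credit score 710 ≥ 586 (meets minimum)
Total monthly debts = (230 + 285 + 615 + 230 + 1,450) = 2,810. Debt-to-income = 2,810/8,700 = 32.3% — meets 36% limit
Reserves = 3,770/230 = 16.4 months ≥ 4
LTV: 10,500 ÷ 11,000 = 95.5%, within 100% cap
Employment 75 ≥ 18 months
All requirements met. Score 710 falls in the 662–713 tier → 12.75%.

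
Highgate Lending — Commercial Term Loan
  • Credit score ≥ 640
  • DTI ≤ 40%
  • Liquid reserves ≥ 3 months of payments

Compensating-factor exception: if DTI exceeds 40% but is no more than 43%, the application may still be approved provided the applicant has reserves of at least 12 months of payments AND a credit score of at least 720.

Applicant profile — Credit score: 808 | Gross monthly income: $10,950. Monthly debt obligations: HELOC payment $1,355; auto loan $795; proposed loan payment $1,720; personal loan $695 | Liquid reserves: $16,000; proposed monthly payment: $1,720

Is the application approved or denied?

Credit score 808 ≥ 640 (meets base)
Total debts = (1,355 + 795 + 1,720 + 695) = 4,565. DTI = 4,565/10,950 = 41.7% > 40% — standard DTI limit exceeded.
Reserves = 16,000/1,720 = 9.3 months ≥ 3
41.7% falls in the override range (40%–43%), so the compensating-factor test applies.
Override check — reserves: 9.3 mo (short of 12); score: 808 (ok).
Override conditions not both satisfied; exception does not apply.

Denied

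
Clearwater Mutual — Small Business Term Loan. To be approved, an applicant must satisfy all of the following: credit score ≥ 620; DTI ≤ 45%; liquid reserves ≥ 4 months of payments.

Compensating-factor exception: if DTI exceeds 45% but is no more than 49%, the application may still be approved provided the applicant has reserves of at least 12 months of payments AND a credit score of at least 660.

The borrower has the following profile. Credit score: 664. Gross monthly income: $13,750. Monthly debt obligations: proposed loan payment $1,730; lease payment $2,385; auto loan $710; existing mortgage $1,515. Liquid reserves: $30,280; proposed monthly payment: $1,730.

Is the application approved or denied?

Credit score 664 ≥ 620 (meets base)
Total debts = (1,730 + 2,385 + 710 + 1,515) = 6,340. DTI: 6,340 ÷ 13,750 = 46.1%, over the 45% base limit.
Reserves = 30,280/1,730 = 17.5 months ≥ 4
46.1% falls in the override range (45%–49%), so the compensating-factor test applies.
Override check — reserves: 17.5 mo (ok); score: 664 (ok).
Both override conditions satisfied; DTI exception granted.

Approved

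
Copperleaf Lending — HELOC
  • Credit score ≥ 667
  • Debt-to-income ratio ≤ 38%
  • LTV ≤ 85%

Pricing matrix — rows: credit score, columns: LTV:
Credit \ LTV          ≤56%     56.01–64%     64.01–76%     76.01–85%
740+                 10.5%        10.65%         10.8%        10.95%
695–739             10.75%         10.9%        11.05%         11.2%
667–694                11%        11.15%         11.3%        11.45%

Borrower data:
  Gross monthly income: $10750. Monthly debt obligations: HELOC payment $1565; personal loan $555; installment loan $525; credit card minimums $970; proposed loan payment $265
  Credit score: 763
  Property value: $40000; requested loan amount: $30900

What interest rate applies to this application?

10.95%

Credit score 763 ≥ 667; Total monthly debts = (1,565 + 555 + 525 + 970 + 265) = 3,880. DTI: 3,880 ÷ 10,750 = 36.1%, within the 38% cap
LTV: 30,900 ÷ 40,000 = 77.2%, within 85% cap
Row: 763 falls in 740+. Column: 77.2% falls in 76.01–85%. Rate = 10.95%.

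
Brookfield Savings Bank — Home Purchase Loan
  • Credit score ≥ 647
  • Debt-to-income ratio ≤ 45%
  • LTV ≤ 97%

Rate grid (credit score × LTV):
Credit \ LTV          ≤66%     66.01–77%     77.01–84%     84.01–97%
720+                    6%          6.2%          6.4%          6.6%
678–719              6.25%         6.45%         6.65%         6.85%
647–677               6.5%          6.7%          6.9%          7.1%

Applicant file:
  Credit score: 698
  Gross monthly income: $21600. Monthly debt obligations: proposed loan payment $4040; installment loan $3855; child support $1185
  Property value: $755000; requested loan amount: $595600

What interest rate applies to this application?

Credit score 698 ≥ 647; Total monthly debts = (4,040 + 3,855 + 1,185) = 9,080. Debt-to-income = 9,080/21,600 = 42% — meets 45% limit
LTV = 595,600/755,000 = 78.9% ≤ 97%
Credit 698 → row 678–719; LTV 78.9% → column 77.01–84%. Grid cell → 6.65%.

6.65%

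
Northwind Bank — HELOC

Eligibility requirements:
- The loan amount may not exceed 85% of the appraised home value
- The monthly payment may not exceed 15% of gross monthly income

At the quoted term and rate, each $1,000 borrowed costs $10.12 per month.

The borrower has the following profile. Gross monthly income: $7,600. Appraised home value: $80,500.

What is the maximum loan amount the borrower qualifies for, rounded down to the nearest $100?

$68,400

Payment cap: 15% × $7,600 = $1,140/month.
At $10.12 per $1,000, that supports 1,140/10.12 × 1,000 ≈ $112,648 → $112,600.
LTV cap: 85% × $80,500 = $68,425 → $68,400.
Binding constraint: loan-to-value.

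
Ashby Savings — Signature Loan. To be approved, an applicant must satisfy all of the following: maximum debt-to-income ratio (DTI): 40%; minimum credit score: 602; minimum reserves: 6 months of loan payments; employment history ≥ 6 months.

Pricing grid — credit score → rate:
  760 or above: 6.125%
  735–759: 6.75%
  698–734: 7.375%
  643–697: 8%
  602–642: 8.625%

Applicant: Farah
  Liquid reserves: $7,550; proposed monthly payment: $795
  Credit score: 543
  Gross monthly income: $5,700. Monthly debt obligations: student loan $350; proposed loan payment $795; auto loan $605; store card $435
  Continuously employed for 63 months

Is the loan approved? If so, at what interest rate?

Denied

Credit score 543 < 602 (below minimum)
Total monthly debts = (350 + 795 + 605 + 435) = 2,185. DTI = 2,185/5,700 = 38.3% ≤ 40%
Employment 63 ≥ 6 months
Reserves: 7,550 ÷ 795 = 9.5 months (meets 6-month minimum)
Not all requirements met → denied.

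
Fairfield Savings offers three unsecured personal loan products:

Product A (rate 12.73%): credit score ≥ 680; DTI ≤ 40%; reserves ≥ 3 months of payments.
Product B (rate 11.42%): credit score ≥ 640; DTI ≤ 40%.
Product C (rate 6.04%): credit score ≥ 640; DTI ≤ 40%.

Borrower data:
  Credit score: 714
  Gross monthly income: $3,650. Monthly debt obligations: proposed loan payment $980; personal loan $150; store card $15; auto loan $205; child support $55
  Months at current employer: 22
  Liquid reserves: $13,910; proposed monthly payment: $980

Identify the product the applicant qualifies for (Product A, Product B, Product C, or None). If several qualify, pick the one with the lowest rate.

Total debts = (980 + 150 + 15 + 205 + 55) = 1,405; DTI = 1,405/3,650 = 38.5%.
Reserves = 13,910/980 = 14.2 months.
Product A: score 714 ≥ 680; DTI 38.5% ≤ 40%; reserves 14.2 ≥ 3 mo → qualifies.
Product B: score 714 ≥ 640; DTI 38.5% ≤ 40% → qualifies.
Product C: score 714 ≥ 640; DTI 38.5% ≤ 40% → qualifies.
Qualifying: Product A, Product B, Product C. Lowest rate is 6.04% → Product C.

Product C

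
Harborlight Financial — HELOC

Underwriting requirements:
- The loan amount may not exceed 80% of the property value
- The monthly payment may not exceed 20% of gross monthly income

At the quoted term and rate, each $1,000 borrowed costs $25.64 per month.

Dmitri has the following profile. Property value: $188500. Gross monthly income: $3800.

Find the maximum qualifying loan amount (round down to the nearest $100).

$29,600

Payment cap: 20% × $3,800 = $760/month.
At $25.64 per $1,000, that supports 760/25.64 × 1,000 ≈ $29,641 → $29,600.
LTV cap: 80% × $188,500 = $150,800 → $150,800.
Binding constraint: payment-to-income.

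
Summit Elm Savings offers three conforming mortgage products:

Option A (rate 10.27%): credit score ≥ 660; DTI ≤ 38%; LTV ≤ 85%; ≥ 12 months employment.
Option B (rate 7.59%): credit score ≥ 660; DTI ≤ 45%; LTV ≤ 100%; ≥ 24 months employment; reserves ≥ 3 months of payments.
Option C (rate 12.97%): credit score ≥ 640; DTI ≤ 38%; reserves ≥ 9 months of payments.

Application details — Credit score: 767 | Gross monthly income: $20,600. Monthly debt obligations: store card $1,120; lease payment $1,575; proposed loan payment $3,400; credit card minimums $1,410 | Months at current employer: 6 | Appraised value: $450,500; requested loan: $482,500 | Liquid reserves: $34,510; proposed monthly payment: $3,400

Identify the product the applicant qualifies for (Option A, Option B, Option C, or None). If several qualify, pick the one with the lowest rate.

Total debts = (1,120 + 1,575 + 3,400 + 1,410) = 7,505; DTI = 7,505/20,600 = 36.4%.
LTV = 482,500/450,500 = 107.1%.
Reserves = 34,510/3,400 = 10.2 months.
Option A: score 767 ≥ 660; DTI 36.4% ≤ 38%; LTV 107.1% > 85%; employment 6 < 12 mo → does not qualify.
Option B: score 767 ≥ 660; DTI 36.4% ≤ 45%; LTV 107.1% > 100%; employment 6 < 24 mo; reserves 10.2 ≥ 3 mo → does not qualify.
Option C: score 767 ≥ 640; DTI 36.4% ≤ 38%; reserves 10.2 ≥ 9 mo → qualifies.

Option C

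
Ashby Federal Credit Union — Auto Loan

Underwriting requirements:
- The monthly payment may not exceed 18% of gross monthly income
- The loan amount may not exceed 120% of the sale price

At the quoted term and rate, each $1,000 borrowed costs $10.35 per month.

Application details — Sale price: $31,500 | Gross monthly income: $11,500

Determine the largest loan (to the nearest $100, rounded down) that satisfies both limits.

Payment cap: 18% × $11,500 = $2,070/month.
At $10.35 per $1,000, that supports 2,070/10.35 × 1,000 ≈ $200,000 → $200,000.
LTV cap: 120% × $31,500 = $37,800 → $37,800.
Binding constraint: loan-to-value.

$37,800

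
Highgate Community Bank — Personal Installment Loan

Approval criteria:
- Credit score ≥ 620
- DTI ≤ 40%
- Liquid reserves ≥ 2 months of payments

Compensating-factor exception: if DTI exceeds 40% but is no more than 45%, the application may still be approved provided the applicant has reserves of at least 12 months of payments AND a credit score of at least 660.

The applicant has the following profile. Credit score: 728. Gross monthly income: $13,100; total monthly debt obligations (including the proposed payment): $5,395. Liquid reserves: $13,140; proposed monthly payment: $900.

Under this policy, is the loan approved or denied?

Approved

Credit score 728 ≥ 620 (meets base)
DTI: 5,395 ÷ 13,100 = 41.2%, over the 40% base limit.
Reserves: 13,140 ÷ 900 = 14.6 months (meets 2-month minimum)
41.2% falls in the override range (40%–45%), so the compensating-factor test applies.
Override check — reserves: 14.6 mo (ok); score: 728 (ok).
Both override conditions satisfied; DTI exception granted.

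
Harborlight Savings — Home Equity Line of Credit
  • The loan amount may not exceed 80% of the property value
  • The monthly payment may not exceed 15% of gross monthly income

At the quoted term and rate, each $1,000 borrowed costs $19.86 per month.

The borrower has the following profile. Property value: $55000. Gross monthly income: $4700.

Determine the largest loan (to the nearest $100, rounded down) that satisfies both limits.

Payment cap: 15% × $4,700 = $705/month.
At $19.86 per $1,000, that supports 705/19.86 × 1,000 ≈ $35,498 → $35,400.
LTV cap: 80% × $55,000 = $44,000 → $44,000.
Binding constraint: payment-to-income.

$35,400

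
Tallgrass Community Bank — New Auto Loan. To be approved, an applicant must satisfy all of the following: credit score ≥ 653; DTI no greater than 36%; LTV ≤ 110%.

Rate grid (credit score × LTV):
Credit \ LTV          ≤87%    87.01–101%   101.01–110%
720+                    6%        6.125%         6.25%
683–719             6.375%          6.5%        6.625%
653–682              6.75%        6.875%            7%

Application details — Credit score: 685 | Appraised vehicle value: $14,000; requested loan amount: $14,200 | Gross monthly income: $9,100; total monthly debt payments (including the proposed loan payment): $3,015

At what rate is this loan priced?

6.625%

Credit score 685 ≥ 653; DTI = 3,015/9,100 = 33.1% ≤ 36%
Loan-to-value = 14,200/14,000 = 101.4% — pass (110% max)
Credit 685 → row 683–719; LTV 101.4% → column 101.01–110%. Grid cell → 6.625%.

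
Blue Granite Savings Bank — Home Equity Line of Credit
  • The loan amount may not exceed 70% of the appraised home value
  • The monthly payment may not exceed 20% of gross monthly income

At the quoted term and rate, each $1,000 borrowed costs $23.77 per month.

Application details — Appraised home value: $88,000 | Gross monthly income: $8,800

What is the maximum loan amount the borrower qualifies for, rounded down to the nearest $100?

Payment cap: 20% × $8,800 = $1,760/month.
At $23.77 per $1,000, that supports 1,760/23.77 × 1,000 ≈ $74,042 → $74,000.
LTV cap: 70% × $88,000 = $61,600 → $61,600.
Binding constraint: loan-to-value.

$61,600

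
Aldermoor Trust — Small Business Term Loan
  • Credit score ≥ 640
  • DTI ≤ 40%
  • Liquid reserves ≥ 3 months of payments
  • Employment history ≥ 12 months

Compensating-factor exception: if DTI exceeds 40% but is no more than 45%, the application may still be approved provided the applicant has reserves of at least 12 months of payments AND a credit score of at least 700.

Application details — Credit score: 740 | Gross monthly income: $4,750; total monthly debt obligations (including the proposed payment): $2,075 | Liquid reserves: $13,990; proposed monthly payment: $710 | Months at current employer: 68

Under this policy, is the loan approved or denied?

Credit score 740 ≥ 640 (meets base)
DTI: 2,075 ÷ 4,750 = 43.7%, over the 40% base limit.
Liquid reserves cover 13,990/710 = 19.7 months — ≥ 3 required
Employment 68 ≥ 12 months
DTI 43.7% is within the 40%–45% exception band; checking compensating factors.
Reserves 19.7 ≥ 12 months; credit score 740 ≥ 700.
Both override conditions satisfied; DTI exception granted.

Approved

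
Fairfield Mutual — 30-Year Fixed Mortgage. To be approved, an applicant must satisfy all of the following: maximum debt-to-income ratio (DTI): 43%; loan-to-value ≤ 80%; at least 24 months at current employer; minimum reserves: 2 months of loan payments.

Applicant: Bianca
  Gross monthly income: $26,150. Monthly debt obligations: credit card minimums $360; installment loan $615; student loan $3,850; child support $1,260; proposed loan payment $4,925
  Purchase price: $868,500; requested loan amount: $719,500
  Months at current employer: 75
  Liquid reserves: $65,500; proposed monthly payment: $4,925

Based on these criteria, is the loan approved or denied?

Total monthly debts = (360 + 615 + 3,850 + 1,260 + 4,925) = 11,010. Debt-to-income = 11,010/26,150 = 42.1% — meets 43% limit
Loan-to-value = 719,500/868,500 = 82.8% — fail (80% max)
Employment 75 ≥ 24 months
Reserves: 65,500 ÷ 4,925 = 13.3 months (meets 2-month minimum)
Fails on LTV.

Denied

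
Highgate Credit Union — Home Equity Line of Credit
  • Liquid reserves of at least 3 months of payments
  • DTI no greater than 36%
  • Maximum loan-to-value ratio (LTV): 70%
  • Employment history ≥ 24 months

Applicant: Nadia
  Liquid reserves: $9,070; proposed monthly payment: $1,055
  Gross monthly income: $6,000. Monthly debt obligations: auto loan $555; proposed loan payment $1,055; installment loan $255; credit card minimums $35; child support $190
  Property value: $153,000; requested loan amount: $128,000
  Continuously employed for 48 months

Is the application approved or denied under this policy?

Reserves = 9,070/1,055 = 8.6 months ≥ 3
Total monthly debts = (555 + 1,055 + 255 + 35 + 190) = 2,090. Debt-to-income = 2,090/6,000 = 34.8% — meets 36% limit
LTV: 128,000 ÷ 153,000 = 83.7%, exceeds 70% cap
Employment 48 ≥ 24 months
Fails on LTV.

Denied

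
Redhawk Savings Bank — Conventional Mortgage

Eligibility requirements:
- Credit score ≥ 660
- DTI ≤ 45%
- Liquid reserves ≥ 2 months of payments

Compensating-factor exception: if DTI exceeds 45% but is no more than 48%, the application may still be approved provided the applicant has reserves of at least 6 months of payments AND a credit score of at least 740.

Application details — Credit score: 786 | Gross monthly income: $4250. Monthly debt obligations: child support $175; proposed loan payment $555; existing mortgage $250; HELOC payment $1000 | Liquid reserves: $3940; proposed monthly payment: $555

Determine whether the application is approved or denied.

Approved

Credit score 786 ≥ 660 (meets base)
Total debts = (175 + 555 + 250 + 1,000) = 1,980. DTI = 1,980/4,250 = 46.6% > 45% — standard DTI limit exceeded.
Reserves = 3,940/555 = 7.1 months ≥ 2
DTI 46.6% is within the 45%–48% exception band; checking compensating factors.
Override check — reserves: 7.1 mo (ok); score: 786 (ok).
Both override conditions satisfied; DTI exception granted.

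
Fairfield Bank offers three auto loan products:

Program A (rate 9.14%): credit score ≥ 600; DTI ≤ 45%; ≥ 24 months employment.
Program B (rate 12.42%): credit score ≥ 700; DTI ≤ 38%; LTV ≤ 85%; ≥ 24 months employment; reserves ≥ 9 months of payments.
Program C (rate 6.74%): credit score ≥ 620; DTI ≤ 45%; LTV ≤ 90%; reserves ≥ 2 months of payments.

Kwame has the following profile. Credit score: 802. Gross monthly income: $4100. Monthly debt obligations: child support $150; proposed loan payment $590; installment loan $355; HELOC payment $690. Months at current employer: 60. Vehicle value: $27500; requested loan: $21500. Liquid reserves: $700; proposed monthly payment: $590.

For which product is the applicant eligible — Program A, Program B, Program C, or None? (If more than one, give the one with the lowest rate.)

Program A

Total debts = (150 + 590 + 355 + 690) = 1,785; DTI = 1,785/4,100 = 43.5%.
LTV = 21,500/27,500 = 78.2%.
Reserves = 700/590 = 1.2 months.
Program A: score 802 ≥ 600; DTI 43.5% ≤ 45%; employment 60 ≥ 24 mo → qualifies.
Program B: score 802 ≥ 700; DTI 43.5% > 38%; LTV 78.2% ≤ 85%; employment 60 ≥ 24 mo; reserves 1.2 < 9 mo → does not qualify.
Program C: score 802 ≥ 620; DTI 43.5% ≤ 45%; LTV 78.2% ≤ 90%; reserves 1.2 < 2 mo → does not qualify.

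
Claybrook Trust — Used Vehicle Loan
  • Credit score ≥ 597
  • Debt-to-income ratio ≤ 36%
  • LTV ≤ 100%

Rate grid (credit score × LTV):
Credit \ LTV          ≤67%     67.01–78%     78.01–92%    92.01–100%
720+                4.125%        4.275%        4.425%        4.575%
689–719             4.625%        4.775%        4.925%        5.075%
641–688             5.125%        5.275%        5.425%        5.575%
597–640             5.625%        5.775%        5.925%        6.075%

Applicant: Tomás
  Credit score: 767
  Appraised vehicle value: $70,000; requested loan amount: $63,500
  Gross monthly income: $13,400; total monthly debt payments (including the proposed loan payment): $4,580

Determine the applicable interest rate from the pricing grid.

Credit score 767 ≥ 597; Debt-to-income = 4,580/13,400 = 34.2% — meets 36% limit
LTV = 63,500/70,000 = 90.7% ≤ 100%
Row: 767 falls in 720+. Column: 90.7% falls in 78.01–92%. Rate = 4.425%.

4.425%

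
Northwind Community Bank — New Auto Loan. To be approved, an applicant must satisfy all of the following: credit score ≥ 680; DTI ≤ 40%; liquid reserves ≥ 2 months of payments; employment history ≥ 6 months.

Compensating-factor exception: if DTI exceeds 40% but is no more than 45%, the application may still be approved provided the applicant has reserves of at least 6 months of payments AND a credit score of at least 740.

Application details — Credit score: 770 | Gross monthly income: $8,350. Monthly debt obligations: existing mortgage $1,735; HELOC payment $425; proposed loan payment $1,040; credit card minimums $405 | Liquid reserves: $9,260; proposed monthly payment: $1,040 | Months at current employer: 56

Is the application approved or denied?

Approved

Credit score 770 ≥ 680 (meets base)
Total debts = (1,735 + 425 + 1,040 + 405) = 3,605. DTI: 3,605 ÷ 8,350 = 43.2%, over the 40% base limit.
Reserves: 9,260 ÷ 1,040 = 8.9 months (meets 2-month minimum)
Employment 56 ≥ 6 months
43.2% falls in the override range (40%–45%), so the compensating-factor test applies.
Reserves 8.9 ≥ 6 months; credit score 770 ≥ 740.
Both compensating conditions met → exception applies.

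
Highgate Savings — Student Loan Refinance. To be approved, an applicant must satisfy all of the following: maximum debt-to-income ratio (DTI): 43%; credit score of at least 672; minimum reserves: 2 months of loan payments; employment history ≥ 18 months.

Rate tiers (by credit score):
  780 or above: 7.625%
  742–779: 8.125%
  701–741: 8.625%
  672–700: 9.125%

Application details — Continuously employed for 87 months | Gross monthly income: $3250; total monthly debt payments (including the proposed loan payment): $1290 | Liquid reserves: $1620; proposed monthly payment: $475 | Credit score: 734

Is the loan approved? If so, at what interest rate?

Credit score 734 ≥ 672 (meets minimum)
Debt-to-income = 1,290/3,250 = 39.7% — meets 43% limit
Reserves: 1,620 ÷ 475 = 3.4 months (meets 2-month minimum)
Employment 87 ≥ 18 months
All requirements met. Score 734 falls in the 701–741 tier → 8.625%.

Approved at 8.625%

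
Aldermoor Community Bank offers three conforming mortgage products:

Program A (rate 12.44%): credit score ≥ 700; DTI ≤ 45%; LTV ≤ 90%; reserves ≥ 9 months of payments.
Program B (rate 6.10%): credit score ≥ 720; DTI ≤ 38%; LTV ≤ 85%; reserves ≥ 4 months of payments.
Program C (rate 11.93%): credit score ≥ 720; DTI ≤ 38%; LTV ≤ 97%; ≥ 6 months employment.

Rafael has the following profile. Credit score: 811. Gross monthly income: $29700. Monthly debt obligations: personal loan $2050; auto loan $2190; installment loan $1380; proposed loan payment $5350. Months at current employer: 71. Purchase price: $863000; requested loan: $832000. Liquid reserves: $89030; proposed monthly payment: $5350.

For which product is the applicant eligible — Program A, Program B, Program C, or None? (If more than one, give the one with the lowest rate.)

Total debts = (2,050 + 2,190 + 1,380 + 5,350) = 10,970; DTI = 10,970/29,700 = 36.9%.
LTV = 832,000/863,000 = 96.4%.
Reserves = 89,030/5,350 = 16.6 months.
Program A: score 811 ≥ 700; DTI 36.9% ≤ 45%; LTV 96.4% > 90%; reserves 16.6 ≥ 9 mo → does not qualify.
Program B: score 811 ≥ 720; DTI 36.9% ≤ 38%; LTV 96.4% > 85%; reserves 16.6 ≥ 4 mo → does not qualify.
Program C: score 811 ≥ 720; DTI 36.9% ≤ 38%; LTV 96.4% ≤ 97%; employment 71 ≥ 6 mo → qualifies.

Program C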